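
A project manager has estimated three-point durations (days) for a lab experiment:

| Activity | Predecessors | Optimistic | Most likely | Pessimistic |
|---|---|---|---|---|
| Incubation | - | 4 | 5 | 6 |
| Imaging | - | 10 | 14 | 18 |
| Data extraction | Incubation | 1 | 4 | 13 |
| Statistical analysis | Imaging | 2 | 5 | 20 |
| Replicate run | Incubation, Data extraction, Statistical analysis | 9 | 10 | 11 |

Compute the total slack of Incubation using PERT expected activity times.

te_Incubation = (4 + 4·5 + 6)/6 = 30/6 = 5
te_Imaging = (10 + 4·14 + 18)/6 = 84/6 = 14
te_Data extraction = (1 + 4·4 + 13)/6 = 30/6 = 5
te_Statistical analysis = (2 + 4·5 + 20)/6 = 42/6 = 7
te_Replicate run = (9 + 4·10 + 11)/6 = 60/6 = 10

Forward pass:
ES_Incubation = 0; EF_Incubation = 5
ES_Imaging = 0; EF_Imaging = 14
ES_Data extraction = 5; EF_Data extraction = 5+5 = 10
ES_Statistical analysis = 14; EF_Statistical analysis = 14+7 = 21
ES_Replicate run = max(EF_Incubation=5, EF_Data extraction=10, EF_Statistical analysis=21) = 21; EF_Replicate run = 21+10 = 31
Expected project duration μ = 31 days. Critical path: Imaging → Statistical analysis → Replicate run.

Backward pass:
LF_Replicate run = 31; LS_Replicate run = 31−10 = 21
LF_Statistical analysis = LS_Replicate run = 21; LS_Statistical analysis = 21−7 = 14
LF_Data extraction = LS_Replicate run = 21; LS_Data extraction = 21−5 = 16
LF_Imaging = LS_Statistical analysis = 14; LS_Imaging = 14−14 = 0
LF_Incubation = min(LS_Data extraction=16, LS_Replicate run=21) = 16; LS_Incubation = 16−5 = 11
Slack_Incubation = LS_Incubation − ES_Incubation = 11 − 0 = 11

11 days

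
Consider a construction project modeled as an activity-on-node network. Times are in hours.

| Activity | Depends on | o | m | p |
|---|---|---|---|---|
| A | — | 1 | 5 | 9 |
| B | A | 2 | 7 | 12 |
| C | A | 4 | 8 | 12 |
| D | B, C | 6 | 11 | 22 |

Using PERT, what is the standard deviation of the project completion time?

3.27 hours

te_A = (1 + 4·5 + 9)/6 = 30/6 = 5; σ²_A = ((9−1)/6)² = 1.778
te_B = (2 + 4·7 + 12)/6 = 42/6 = 7; σ²_B = ((12−2)/6)² = 2.778
te_C = (4 + 4·8 + 12)/6 = 48/6 = 8; σ²_C = ((12−4)/6)² = 1.778
te_D = (6 + 4·11 + 22)/6 = 72/6 = 12; σ²_D = ((22−6)/6)² = 7.111

Forward pass:
ES_A = 0; EF_A = 5
ES_B = 5; EF_B = 5+7 = 12
ES_C = 5; EF_C = 5+8 = 13
ES_D = max(EF_B=12, EF_C=13) = 13; EF_D = 13+12 = 25
Expected project duration μ = 25 hours. Critical path: A → C → D.

Variance along critical path = 1.778 + 1.778 + 7.111 = 10.667
σ = √10.667 = 3.266 hours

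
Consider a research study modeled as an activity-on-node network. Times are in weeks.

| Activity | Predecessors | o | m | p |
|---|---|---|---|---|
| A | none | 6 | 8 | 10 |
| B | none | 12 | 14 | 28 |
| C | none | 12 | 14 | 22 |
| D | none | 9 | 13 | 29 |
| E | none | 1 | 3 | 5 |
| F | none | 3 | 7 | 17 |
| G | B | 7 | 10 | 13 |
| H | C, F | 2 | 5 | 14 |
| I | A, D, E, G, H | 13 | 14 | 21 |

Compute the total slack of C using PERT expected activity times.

te_A = (6 + 4·8 + 10)/6 = 48/6 = 8
te_B = (12 + 4·14 + 28)/6 = 96/6 = 16
te_C = (12 + 4·14 + 22)/6 = 90/6 = 15
te_D = (9 + 4·13 + 29)/6 = 90/6 = 15
te_E = (1 + 4·3 + 5)/6 = 18/6 = 3
te_F = (3 + 4·7 + 17)/6 = 48/6 = 8
te_G = (7 + 4·10 + 13)/6 = 60/6 = 10
te_H = (2 + 4·5 + 14)/6 = 36/6 = 6
te_I = (13 + 4·14 + 21)/6 = 90/6 = 15

Forward pass:
ES_A = 0; EF_A = 8
ES_B = 0; EF_B = 16
ES_C = 0; EF_C = 15
ES_D = 0; EF_D = 15
ES_E = 0; EF_E = 3
ES_F = 0; EF_F = 8
ES_G = 16; EF_G = 16+10 = 26
ES_H = max(EF_C=15, EF_F=8) = 15; EF_H = 15+6 = 21
ES_I = max(EF_A=8, EF_D=15, EF_E=3, EF_G=26, EF_H=21) = 26; EF_I = 26+15 = 41
Expected project duration μ = 41 weeks. Critical path: B → G → I.

Backward pass:
LF_I = 41; LS_I = 41−15 = 26
LF_H = LS_I = 26; LS_H = 26−6 = 20
LF_G = LS_I = 26; LS_G = 26−10 = 16
LF_F = LS_H = 20; LS_F = 20−8 = 12
LF_E = LS_I = 26; LS_E = 26−3 = 23
LF_D = LS_I = 26; LS_D = 26−15 = 11
LF_C = LS_H = 20; LS_C = 20−15 = 5
LF_B = LS_G = 16; LS_B = 16−16 = 0
LF_A = LS_I = 26; LS_A = 26−8 = 18
Slack_C = LS_C − ES_C = 5 − 0 = 5

5 weeks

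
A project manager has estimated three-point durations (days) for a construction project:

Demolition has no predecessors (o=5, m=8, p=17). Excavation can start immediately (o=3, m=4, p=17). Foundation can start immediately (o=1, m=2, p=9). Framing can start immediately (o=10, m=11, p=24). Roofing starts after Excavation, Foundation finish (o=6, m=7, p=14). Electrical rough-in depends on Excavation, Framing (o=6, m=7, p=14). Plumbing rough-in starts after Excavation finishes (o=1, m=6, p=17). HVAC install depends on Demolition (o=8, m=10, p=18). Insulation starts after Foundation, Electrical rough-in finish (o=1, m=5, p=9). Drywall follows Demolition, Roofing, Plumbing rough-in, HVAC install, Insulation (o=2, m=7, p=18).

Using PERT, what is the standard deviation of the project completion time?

4.01 days

te_Demolition = (5 + 4·8 + 17)/6 = 54/6 = 9; σ²_Demolition = ((17−5)/6)² = 4.000
te_Excavation = (3 + 4·4 + 17)/6 = 36/6 = 6; σ²_Excavation = ((17−3)/6)² = 5.444
te_Foundation = (1 + 4·2 + 9)/6 = 18/6 = 3; σ²_Foundation = ((9−1)/6)² = 1.778
te_Framing = (10 + 4·11 + 24)/6 = 78/6 = 13; σ²_Framing = ((24−10)/6)² = 5.444
te_Roofing = (6 + 4·7 + 14)/6 = 48/6 = 8; σ²_Roofing = ((14−6)/6)² = 1.778
te_Electrical rough-in = (6 + 4·7 + 14)/6 = 48/6 = 8; σ²_Electrical rough-in = ((14−6)/6)² = 1.778
te_Plumbing rough-in = (1 + 4·6 + 17)/6 = 42/6 = 7; σ²_Plumbing rough-in = ((17−1)/6)² = 7.111
te_HVAC install = (8 + 4·10 + 18)/6 = 66/6 = 11; σ²_HVAC install = ((18−8)/6)² = 2.778
te_Insulation = (1 + 4·5 + 9)/6 = 30/6 = 5; σ²_Insulation = ((9−1)/6)² = 1.778
te_Drywall = (2 + 4·7 + 18)/6 = 48/6 = 8; σ²_Drywall = ((18−2)/6)² = 7.111

Forward pass:
ES_Demolition = 0; EF_Demolition = 9
ES_Excavation = 0; EF_Excavation = 6
ES_Foundation = 0; EF_Foundation = 3
ES_Framing = 0; EF_Framing = 13
ES_Roofing = max(EF_Excavation=6, EF_Foundation=3) = 6; EF_Roofing = 6+8 = 14
ES_Electrical rough-in = max(EF_Excavation=6, EF_Framing=13) = 13; EF_Electrical rough-in = 13+8 = 21
ES_Plumbing rough-in = 6; EF_Plumbing rough-in = 6+7 = 13
ES_HVAC install = 9; EF_HVAC install = 9+11 = 20
ES_Insulation = max(EF_Foundation=3, EF_Electrical rough-in=21) = 21; EF_Insulation = 21+5 = 26
ES_Drywall = max(EF_Demolition=9, EF_Roofing=14, EF_Plumbing rough-in=13, EF_HVAC install=20, EF_Insulation=26) = 26; EF_Drywall = 26+8 = 34
Expected project duration μ = 34 days. Critical path: Framing → Electrical rough-in → Insulation → Drywall.

Variance along critical path = 5.444 + 1.778 + 1.778 + 7.111 = 16.111
σ = √16.111 = 4.014 days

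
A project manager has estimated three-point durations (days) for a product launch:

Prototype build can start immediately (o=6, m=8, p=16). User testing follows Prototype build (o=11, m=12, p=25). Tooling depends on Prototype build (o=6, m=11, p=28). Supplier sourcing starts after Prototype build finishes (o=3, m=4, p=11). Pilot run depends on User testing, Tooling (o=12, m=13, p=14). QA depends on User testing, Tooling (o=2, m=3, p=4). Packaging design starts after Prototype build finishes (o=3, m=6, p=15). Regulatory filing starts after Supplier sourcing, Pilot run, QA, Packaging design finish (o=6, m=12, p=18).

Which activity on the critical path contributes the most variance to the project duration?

User testing

te_Prototype build = (6 + 4·8 + 16)/6 = 54/6 = 9; σ²_Prototype build = ((16−6)/6)² = 2.778
te_User testing = (11 + 4·12 + 25)/6 = 84/6 = 14; σ²_User testing = ((25−11)/6)² = 5.444
te_Tooling = (6 + 4·11 + 28)/6 = 78/6 = 13; σ²_Tooling = ((28−6)/6)² = 13.444
te_Supplier sourcing = (3 + 4·4 + 11)/6 = 30/6 = 5; σ²_Supplier sourcing = ((11−3)/6)² = 1.778
te_Pilot run = (12 + 4·13 + 14)/6 = 78/6 = 13; σ²_Pilot run = ((14−12)/6)² = 0.111
te_QA = (2 + 4·3 + 4)/6 = 18/6 = 3; σ²_QA = ((4−2)/6)² = 0.111
te_Packaging design = (3 + 4·6 + 15)/6 = 42/6 = 7; σ²_Packaging design = ((15−3)/6)² = 4.000
te_Regulatory filing = (6 + 4·12 + 18)/6 = 72/6 = 12; σ²_Regulatory filing = ((18−6)/6)² = 4.000

Forward pass:
ES_Prototype build = 0; EF_Prototype build = 9
ES_User testing = 9; EF_User testing = 9+14 = 23
ES_Tooling = 9; EF_Tooling = 9+13 = 22
ES_Supplier sourcing = 9; EF_Supplier sourcing = 9+5 = 14
ES_Pilot run = max(EF_User testing=23, EF_Tooling=22) = 23; EF_Pilot run = 23+13 = 36
ES_QA = max(EF_User testing=23, EF_Tooling=22) = 23; EF_QA = 23+3 = 26
ES_Packaging design = 9; EF_Packaging design = 9+7 = 16
ES_Regulatory filing = max(EF_Supplier sourcing=14, EF_Pilot run=36, EF_QA=26, EF_Packaging design=16) = 36; EF_Regulatory filing = 36+12 = 48
Expected project duration μ = 48 days. Critical path: Prototype build → User testing → Pilot run → Regulatory filing.

Variances on critical path: σ²_Prototype build=2.778, σ²_User testing=5.444, σ²_Pilot run=0.111, σ²_Regulatory filing=4.000.
Largest is σ²_User testing = 5.444.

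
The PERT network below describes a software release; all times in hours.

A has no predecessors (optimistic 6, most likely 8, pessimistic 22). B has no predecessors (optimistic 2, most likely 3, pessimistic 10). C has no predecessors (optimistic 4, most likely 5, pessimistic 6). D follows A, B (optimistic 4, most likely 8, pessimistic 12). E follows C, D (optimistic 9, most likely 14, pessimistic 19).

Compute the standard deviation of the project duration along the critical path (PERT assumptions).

3.42 hours

te_A = (6 + 4·8 + 22)/6 = 60/6 = 10; σ²_A = ((22−6)/6)² = 7.111
te_B = (2 + 4·3 + 10)/6 = 24/6 = 4; σ²_B = ((10−2)/6)² = 1.778
te_C = (4 + 4·5 + 6)/6 = 30/6 = 5; σ²_C = ((6−4)/6)² = 0.111
te_D = (4 + 4·8 + 12)/6 = 48/6 = 8; σ²_D = ((12−4)/6)² = 1.778
te_E = (9 + 4·14 + 19)/6 = 84/6 = 14; σ²_E = ((19−9)/6)² = 2.778

Forward pass:
ES_A = 0; EF_A = 10
ES_B = 0; EF_B = 4
ES_C = 0; EF_C = 5
ES_D = max(EF_A=10, EF_B=4) = 10; EF_D = 10+8 = 18
ES_E = max(EF_C=5, EF_D=18) = 18; EF_E = 18+14 = 32
Expected project duration μ = 32 hours. Critical path: A → D → E.

Variance along critical path = 7.111 + 1.778 + 2.778 = 11.667
σ = √11.667 = 3.416 hours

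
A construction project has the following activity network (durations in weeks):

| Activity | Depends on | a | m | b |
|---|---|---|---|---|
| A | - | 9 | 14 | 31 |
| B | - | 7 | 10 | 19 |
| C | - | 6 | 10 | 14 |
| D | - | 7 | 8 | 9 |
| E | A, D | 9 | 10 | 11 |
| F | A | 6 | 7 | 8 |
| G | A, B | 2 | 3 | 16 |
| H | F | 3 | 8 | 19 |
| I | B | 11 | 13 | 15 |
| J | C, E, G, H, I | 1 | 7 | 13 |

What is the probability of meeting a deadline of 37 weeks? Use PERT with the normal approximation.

te_A = (9 + 4·14 + 31)/6 = 96/6 = 16; σ²_A = ((31−9)/6)² = 13.444
te_B = (7 + 4·10 + 19)/6 = 66/6 = 11; σ²_B = ((19−7)/6)² = 4.000
te_C = (6 + 4·10 + 14)/6 = 60/6 = 10; σ²_C = ((14−6)/6)² = 1.778
te_D = (7 + 4·8 + 9)/6 = 48/6 = 8; σ²_D = ((9−7)/6)² = 0.111
te_E = (9 + 4·10 + 11)/6 = 60/6 = 10; σ²_E = ((11−9)/6)² = 0.111
te_F = (6 + 4·7 + 8)/6 = 42/6 = 7; σ²_F = ((8−6)/6)² = 0.111
te_G = (2 + 4·3 + 16)/6 = 30/6 = 5; σ²_G = ((16−2)/6)² = 5.444
te_H = (3 + 4·8 + 19)/6 = 54/6 = 9; σ²_H = ((19−3)/6)² = 7.111
te_I = (11 + 4·13 + 15)/6 = 78/6 = 13; σ²_I = ((15−11)/6)² = 0.444
te_J = (1 + 4·7 + 13)/6 = 42/6 = 7; σ²_J = ((13−1)/6)² = 4.000

Forward pass:
ES_A = 0; EF_A = 16
ES_B = 0; EF_B = 11
ES_C = 0; EF_C = 10
ES_D = 0; EF_D = 8
ES_E = max(EF_A=16, EF_D=8) = 16; EF_E = 16+10 = 26
ES_F = 16; EF_F = 16+7 = 23
ES_G = max(EF_A=16, EF_B=11) = 16; EF_G = 16+5 = 21
ES_H = 23; EF_H = 23+9 = 32
ES_I = 11; EF_I = 11+13 = 24
ES_J = max(EF_C=10, EF_E=26, EF_G=21, EF_H=32, EF_I=24) = 32; EF_J = 32+7 = 39
Expected project duration μ = 39 weeks. Critical path: A → F → H → J.

Variance along critical path = 13.444 + 0.111 + 7.111 + 4.000 = 24.667; σ = √24.667 = 4.967 weeks.
Z = (37 − 39) / 4.967 = -0.403
P(T ≤ 37) = Φ(-0.403) ≈ 0.344

0.344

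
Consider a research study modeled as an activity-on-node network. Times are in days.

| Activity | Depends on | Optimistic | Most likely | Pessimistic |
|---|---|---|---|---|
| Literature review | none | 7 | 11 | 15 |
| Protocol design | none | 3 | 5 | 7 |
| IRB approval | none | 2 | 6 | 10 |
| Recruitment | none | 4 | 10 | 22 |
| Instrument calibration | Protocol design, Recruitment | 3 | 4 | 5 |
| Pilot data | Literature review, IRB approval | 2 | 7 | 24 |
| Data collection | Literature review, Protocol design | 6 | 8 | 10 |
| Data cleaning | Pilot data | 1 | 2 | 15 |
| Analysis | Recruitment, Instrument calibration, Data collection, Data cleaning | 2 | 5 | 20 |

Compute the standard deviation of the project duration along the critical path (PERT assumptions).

5.45 days

te_Literature review = (7 + 4·11 + 15)/6 = 66/6 = 11; σ²_Literature review = ((15−7)/6)² = 1.778
te_Protocol design = (3 + 4·5 + 7)/6 = 30/6 = 5; σ²_Protocol design = ((7−3)/6)² = 0.444
te_IRB approval = (2 + 4·6 + 10)/6 = 36/6 = 6; σ²_IRB approval = ((10−2)/6)² = 1.778
te_Recruitment = (4 + 4·10 + 22)/6 = 66/6 = 11; σ²_Recruitment = ((22−4)/6)² = 9.000
te_Instrument calibration = (3 + 4·4 + 5)/6 = 24/6 = 4; σ²_Instrument calibration = ((5−3)/6)² = 0.111
te_Pilot data = (2 + 4·7 + 24)/6 = 54/6 = 9; σ²_Pilot data = ((24−2)/6)² = 13.444
te_Data collection = (6 + 4·8 + 10)/6 = 48/6 = 8; σ²_Data collection = ((10−6)/6)² = 0.444
te_Data cleaning = (1 + 4·2 + 15)/6 = 24/6 = 4; σ²_Data cleaning = ((15−1)/6)² = 5.444
te_Analysis = (2 + 4·5 + 20)/6 = 42/6 = 7; σ²_Analysis = ((20−2)/6)² = 9.000

Forward pass:
ES_Literature review = 0; EF_Literature review = 11
ES_Protocol design = 0; EF_Protocol design = 5
ES_IRB approval = 0; EF_IRB approval = 6
ES_Recruitment = 0; EF_Recruitment = 11
ES_Instrument calibration = max(EF_Protocol design=5, EF_Recruitment=11) = 11; EF_Instrument calibration = 11+4 = 15
ES_Pilot data = max(EF_Literature review=11, EF_IRB approval=6) = 11; EF_Pilot data = 11+9 = 20
ES_Data collection = max(EF_Literature review=11, EF_Protocol design=5) = 11; EF_Data collection = 11+8 = 19
ES_Data cleaning = 20; EF_Data cleaning = 20+4 = 24
ES_Analysis = max(EF_Recruitment=11, EF_Instrument calibration=15, EF_Data collection=19, EF_Data cleaning=24) = 24; EF_Analysis = 24+7 = 31
Expected project duration μ = 31 days. Critical path: Literature review → Pilot data → Data cleaning → Analysis.

Variance along critical path = 1.778 + 13.444 + 5.444 + 9.000 = 29.667
σ = √29.667 = 5.447 days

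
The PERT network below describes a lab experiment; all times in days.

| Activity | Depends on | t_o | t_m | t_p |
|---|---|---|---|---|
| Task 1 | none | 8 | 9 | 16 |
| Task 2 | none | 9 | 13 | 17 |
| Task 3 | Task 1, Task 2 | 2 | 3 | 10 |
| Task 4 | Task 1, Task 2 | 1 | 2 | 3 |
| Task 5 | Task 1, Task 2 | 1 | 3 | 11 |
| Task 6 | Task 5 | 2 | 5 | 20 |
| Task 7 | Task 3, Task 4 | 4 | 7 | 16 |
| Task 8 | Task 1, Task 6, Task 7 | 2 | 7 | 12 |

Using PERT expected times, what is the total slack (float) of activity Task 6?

te_Task 1 = (8 + 4·9 + 16)/6 = 60/6 = 10
te_Task 2 = (9 + 4·13 + 17)/6 = 78/6 = 13
te_Task 3 = (2 + 4·3 + 10)/6 = 24/6 = 4
te_Task 4 = (1 + 4·2 + 3)/6 = 12/6 = 2
te_Task 5 = (1 + 4·3 + 11)/6 = 24/6 = 4
te_Task 6 = (2 + 4·5 + 20)/6 = 42/6 = 7
te_Task 7 = (4 + 4·7 + 16)/6 = 48/6 = 8
te_Task 8 = (2 + 4·7 + 12)/6 = 42/6 = 7

Forward pass:
ES_Task 1 = 0; EF_Task 1 = 10
ES_Task 2 = 0; EF_Task 2 = 13
ES_Task 3 = max(EF_Task 1=10, EF_Task 2=13) = 13; EF_Task 3 = 13+4 = 17
ES_Task 4 = max(EF_Task 1=10, EF_Task 2=13) = 13; EF_Task 4 = 13+2 = 15
ES_Task 5 = max(EF_Task 1=10, EF_Task 2=13) = 13; EF_Task 5 = 13+4 = 17
ES_Task 6 = 17; EF_Task 6 = 17+7 = 24
ES_Task 7 = max(EF_Task 3=17, EF_Task 4=15) = 17; EF_Task 7 = 17+8 = 25
ES_Task 8 = max(EF_Task 1=10, EF_Task 6=24, EF_Task 7=25) = 25; EF_Task 8 = 25+7 = 32
Expected project duration μ = 32 days. Critical path: Task 2 → Task 3 → Task 7 → Task 8.

Backward pass:
LF_Task 8 = 32; LS_Task 8 = 32−7 = 25
LF_Task 7 = LS_Task 8 = 25; LS_Task 7 = 25−8 = 17
LF_Task 6 = LS_Task 8 = 25; LS_Task 6 = 25−7 = 18
LF_Task 5 = LS_Task 6 = 18; LS_Task 5 = 18−4 = 14
LF_Task 4 = LS_Task 7 = 17; LS_Task 4 = 17−2 = 15
LF_Task 3 = LS_Task 7 = 17; LS_Task 3 = 17−4 = 13
LF_Task 2 = min(LS_Task 3=13, LS_Task 4=15, LS_Task 5=14) = 13; LS_Task 2 = 13−13 = 0
LF_Task 1 = min(LS_Task 3=13, LS_Task 4=15, LS_Task 5=14, LS_Task 8=25) = 13; LS_Task 1 = 13−10 = 3
Slack_Task 6 = LS_Task 6 − ES_Task 6 = 18 − 17 = 1

1 days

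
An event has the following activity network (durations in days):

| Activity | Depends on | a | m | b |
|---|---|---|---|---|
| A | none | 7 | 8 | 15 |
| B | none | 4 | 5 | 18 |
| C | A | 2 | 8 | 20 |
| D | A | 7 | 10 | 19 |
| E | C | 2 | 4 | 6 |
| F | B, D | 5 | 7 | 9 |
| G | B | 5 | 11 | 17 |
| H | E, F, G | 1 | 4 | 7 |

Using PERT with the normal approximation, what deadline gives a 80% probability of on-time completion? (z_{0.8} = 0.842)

33.3 days

te_A = (7 + 4·8 + 15)/6 = 54/6 = 9; σ²_A = ((15−7)/6)² = 1.778
te_B = (4 + 4·5 + 18)/6 = 42/6 = 7; σ²_B = ((18−4)/6)² = 5.444
te_C = (2 + 4·8 + 20)/6 = 54/6 = 9; σ²_C = ((20−2)/6)² = 9.000
te_D = (7 + 4·10 + 19)/6 = 66/6 = 11; σ²_D = ((19−7)/6)² = 4.000
te_E = (2 + 4·4 + 6)/6 = 24/6 = 4; σ²_E = ((6−2)/6)² = 0.444
te_F = (5 + 4·7 + 9)/6 = 42/6 = 7; σ²_F = ((9−5)/6)² = 0.444
te_G = (5 + 4·11 + 17)/6 = 66/6 = 11; σ²_G = ((17−5)/6)² = 4.000
te_H = (1 + 4·4 + 7)/6 = 24/6 = 4; σ²_H = ((7−1)/6)² = 1.000

Forward pass:
ES_A = 0; EF_A = 9
ES_B = 0; EF_B = 7
ES_C = 9; EF_C = 9+9 = 18
ES_D = 9; EF_D = 9+11 = 20
ES_E = 18; EF_E = 18+4 = 22
ES_F = max(EF_B=7, EF_D=20) = 20; EF_F = 20+7 = 27
ES_G = 7; EF_G = 7+11 = 18
ES_H = max(EF_E=22, EF_F=27, EF_G=18) = 27; EF_H = 27+4 = 31
Expected project duration μ = 31 days. Critical path: A → D → F → H.

Variance along critical path = 1.778 + 4.000 + 0.444 + 1.000 = 7.222; σ = 2.687 days.
D = μ + z·σ = 31 + 0.842·2.687 = 33.3 days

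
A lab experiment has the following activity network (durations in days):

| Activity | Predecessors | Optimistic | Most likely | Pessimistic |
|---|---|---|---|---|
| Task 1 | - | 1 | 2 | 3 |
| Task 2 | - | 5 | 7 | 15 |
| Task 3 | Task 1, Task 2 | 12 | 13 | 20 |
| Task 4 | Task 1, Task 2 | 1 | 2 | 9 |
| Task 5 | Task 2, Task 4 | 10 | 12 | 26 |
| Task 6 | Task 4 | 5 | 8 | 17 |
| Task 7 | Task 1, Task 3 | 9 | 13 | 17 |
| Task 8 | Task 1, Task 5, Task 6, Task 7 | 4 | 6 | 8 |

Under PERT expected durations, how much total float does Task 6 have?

te_Task 1 = (1 + 4·2 + 3)/6 = 12/6 = 2
te_Task 2 = (5 + 4·7 + 15)/6 = 48/6 = 8
te_Task 3 = (12 + 4·13 + 20)/6 = 84/6 = 14
te_Task 4 = (1 + 4·2 + 9)/6 = 18/6 = 3
te_Task 5 = (10 + 4·12 + 26)/6 = 84/6 = 14
te_Task 6 = (5 + 4·8 + 17)/6 = 54/6 = 9
te_Task 7 = (9 + 4·13 + 17)/6 = 78/6 = 13
te_Task 8 = (4 + 4·6 + 8)/6 = 36/6 = 6

Forward pass:
ES_Task 1 = 0; EF_Task 1 = 2
ES_Task 2 = 0; EF_Task 2 = 8
ES_Task 3 = max(EF_Task 1=2, EF_Task 2=8) = 8; EF_Task 3 = 8+14 = 22
ES_Task 4 = max(EF_Task 1=2, EF_Task 2=8) = 8; EF_Task 4 = 8+3 = 11
ES_Task 5 = max(EF_Task 2=8, EF_Task 4=11) = 11; EF_Task 5 = 11+14 = 25
ES_Task 6 = 11; EF_Task 6 = 11+9 = 20
ES_Task 7 = max(EF_Task 1=2, EF_Task 3=22) = 22; EF_Task 7 = 22+13 = 35
ES_Task 8 = max(EF_Task 1=2, EF_Task 5=25, EF_Task 6=20, EF_Task 7=35) = 35; EF_Task 8 = 35+6 = 41
Expected project duration μ = 41 days. Critical path: Task 2 → Task 3 → Task 7 → Task 8.

Backward pass:
LF_Task 8 = 41; LS_Task 8 = 41−6 = 35
LF_Task 7 = LS_Task 8 = 35; LS_Task 7 = 35−13 = 22
LF_Task 6 = LS_Task 8 = 35; LS_Task 6 = 35−9 = 26
LF_Task 5 = LS_Task 8 = 35; LS_Task 5 = 35−14 = 21
LF_Task 4 = min(LS_Task 5=21, LS_Task 6=26) = 21; LS_Task 4 = 21−3 = 18
LF_Task 3 = LS_Task 7 = 22; LS_Task 3 = 22−14 = 8
LF_Task 2 = min(LS_Task 3=8, LS_Task 4=18, LS_Task 5=21) = 8; LS_Task 2 = 8−8 = 0
LF_Task 1 = min(LS_Task 3=8, LS_Task 4=18, LS_Task 7=22, LS_Task 8=35) = 8; LS_Task 1 = 8−2 = 6
Slack_Task 6 = LS_Task 6 − ES_Task 6 = 26 − 11 = 15

15 days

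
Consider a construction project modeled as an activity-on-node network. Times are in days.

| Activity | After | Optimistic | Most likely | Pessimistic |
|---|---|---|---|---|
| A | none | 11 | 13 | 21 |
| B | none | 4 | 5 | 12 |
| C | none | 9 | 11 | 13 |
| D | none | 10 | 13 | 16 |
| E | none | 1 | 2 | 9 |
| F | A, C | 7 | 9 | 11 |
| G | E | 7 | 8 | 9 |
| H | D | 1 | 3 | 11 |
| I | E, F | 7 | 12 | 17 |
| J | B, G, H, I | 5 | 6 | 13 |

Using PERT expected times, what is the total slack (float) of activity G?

te_A = (11 + 4·13 + 21)/6 = 84/6 = 14
te_B = (4 + 4·5 + 12)/6 = 36/6 = 6
te_C = (9 + 4·11 + 13)/6 = 66/6 = 11
te_D = (10 + 4·13 + 16)/6 = 78/6 = 13
te_E = (1 + 4·2 + 9)/6 = 18/6 = 3
te_F = (7 + 4·9 + 11)/6 = 54/6 = 9
te_G = (7 + 4·8 + 9)/6 = 48/6 = 8
te_H = (1 + 4·3 + 11)/6 = 24/6 = 4
te_I = (7 + 4·12 + 17)/6 = 72/6 = 12
te_J = (5 + 4·6 + 13)/6 = 42/6 = 7

Forward pass:
ES_A = 0; EF_A = 14
ES_B = 0; EF_B = 6
ES_C = 0; EF_C = 11
ES_D = 0; EF_D = 13
ES_E = 0; EF_E = 3
ES_F = max(EF_A=14, EF_C=11) = 14; EF_F = 14+9 = 23
ES_G = 3; EF_G = 3+8 = 11
ES_H = 13; EF_H = 13+4 = 17
ES_I = max(EF_E=3, EF_F=23) = 23; EF_I = 23+12 = 35
ES_J = max(EF_B=6, EF_G=11, EF_H=17, EF_I=35) = 35; EF_J = 35+7 = 42
Expected project duration μ = 42 days. Critical path: A → F → I → J.

Backward pass:
LF_J = 42; LS_J = 42−7 = 35
LF_I = LS_J = 35; LS_I = 35−12 = 23
LF_H = LS_J = 35; LS_H = 35−4 = 31
LF_G = LS_J = 35; LS_G = 35−8 = 27
LF_F = LS_I = 23; LS_F = 23−9 = 14
LF_E = min(LS_G=27, LS_I=23) = 23; LS_E = 23−3 = 20
LF_D = LS_H = 31; LS_D = 31−13 = 18
LF_C = LS_F = 14; LS_C = 14−11 = 3
LF_B = LS_J = 35; LS_B = 35−6 = 29
LF_A = LS_F = 14; LS_A = 14−14 = 0
Slack_G = LS_G − ES_G = 27 − 3 = 24

24 days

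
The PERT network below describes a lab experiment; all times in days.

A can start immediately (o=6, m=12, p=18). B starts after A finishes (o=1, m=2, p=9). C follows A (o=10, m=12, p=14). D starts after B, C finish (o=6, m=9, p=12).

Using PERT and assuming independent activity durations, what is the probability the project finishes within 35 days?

te_A = (6 + 4·12 + 18)/6 = 72/6 = 12; σ²_A = ((18−6)/6)² = 4.000
te_B = (1 + 4·2 + 9)/6 = 18/6 = 3; σ²_B = ((9−1)/6)² = 1.778
te_C = (10 + 4·12 + 14)/6 = 72/6 = 12; σ²_C = ((14−10)/6)² = 0.444
te_D = (6 + 4·9 + 12)/6 = 54/6 = 9; σ²_D = ((12−6)/6)² = 1.000

Forward pass:
ES_A = 0; EF_A = 12
ES_B = 12; EF_B = 12+3 = 15
ES_C = 12; EF_C = 12+12 = 24
ES_D = max(EF_B=15, EF_C=24) = 24; EF_D = 24+9 = 33
Expected project duration μ = 33 days. Critical path: A → C → D.

Variance along critical path = 4.000 + 0.444 + 1.000 = 5.444; σ = √5.444 = 2.333 days.
Z = (35 − 33) / 2.333 = 0.857
P(T ≤ 35) = Φ(0.857) ≈ 0.804

0.804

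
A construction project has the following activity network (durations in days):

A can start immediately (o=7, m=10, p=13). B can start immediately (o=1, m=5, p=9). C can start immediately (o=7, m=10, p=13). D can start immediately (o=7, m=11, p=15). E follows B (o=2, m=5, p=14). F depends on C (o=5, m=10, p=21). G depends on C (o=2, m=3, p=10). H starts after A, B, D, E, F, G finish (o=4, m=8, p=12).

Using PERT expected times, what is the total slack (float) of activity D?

10 days

te_A = (7 + 4·10 + 13)/6 = 60/6 = 10
te_B = (1 + 4·5 + 9)/6 = 30/6 = 5
te_C = (7 + 4·10 + 13)/6 = 60/6 = 10
te_D = (7 + 4·11 + 15)/6 = 66/6 = 11
te_E = (2 + 4·5 + 14)/6 = 36/6 = 6
te_F = (5 + 4·10 + 21)/6 = 66/6 = 11
te_G = (2 + 4·3 + 10)/6 = 24/6 = 4
te_H = (4 + 4·8 + 12)/6 = 48/6 = 8

Forward pass:
ES_A = 0; EF_A = 10
ES_B = 0; EF_B = 5
ES_C = 0; EF_C = 10
ES_D = 0; EF_D = 11
ES_E = 5; EF_E = 5+6 = 11
ES_F = 10; EF_F = 10+11 = 21
ES_G = 10; EF_G = 10+4 = 14
ES_H = max(EF_A=10, EF_B=5, EF_D=11, EF_E=11, EF_F=21, EF_G=14) = 21; EF_H = 21+8 = 29
Expected project duration μ = 29 days. Critical path: C → F → H.

Backward pass:
LF_H = 29; LS_H = 29−8 = 21
LF_G = LS_H = 21; LS_G = 21−4 = 17
LF_F = LS_H = 21; LS_F = 21−11 = 10
LF_E = LS_H = 21; LS_E = 21−6 = 15
LF_D = LS_H = 21; LS_D = 21−11 = 10
LF_C = min(LS_F=10, LS_G=17) = 10; LS_C = 10−10 = 0
LF_B = min(LS_E=15, LS_H=21) = 15; LS_B = 15−5 = 10
LF_A = LS_H = 21; LS_A = 21−10 = 11
Slack_D = LS_D − ES_D = 10 − 0 = 10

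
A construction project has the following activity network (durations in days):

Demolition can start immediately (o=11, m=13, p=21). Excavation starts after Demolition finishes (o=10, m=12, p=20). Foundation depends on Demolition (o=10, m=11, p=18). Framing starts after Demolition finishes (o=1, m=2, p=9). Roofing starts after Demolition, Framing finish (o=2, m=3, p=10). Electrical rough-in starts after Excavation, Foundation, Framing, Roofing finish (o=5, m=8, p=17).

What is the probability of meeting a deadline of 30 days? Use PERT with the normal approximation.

0.026

te_Demolition = (11 + 4·13 + 21)/6 = 84/6 = 14; σ²_Demolition = ((21−11)/6)² = 2.778
te_Excavation = (10 + 4·12 + 20)/6 = 78/6 = 13; σ²_Excavation = ((20−10)/6)² = 2.778
te_Foundation = (10 + 4·11 + 18)/6 = 72/6 = 12; σ²_Foundation = ((18−10)/6)² = 1.778
te_Framing = (1 + 4·2 + 9)/6 = 18/6 = 3; σ²_Framing = ((9−1)/6)² = 1.778
te_Roofing = (2 + 4·3 + 10)/6 = 24/6 = 4; σ²_Roofing = ((10−2)/6)² = 1.778
te_Electrical rough-in = (5 + 4·8 + 17)/6 = 54/6 = 9; σ²_Electrical rough-in = ((17−5)/6)² = 4.000

Forward pass:
ES_Demolition = 0; EF_Demolition = 14
ES_Excavation = 14; EF_Excavation = 14+13 = 27
ES_Foundation = 14; EF_Foundation = 14+12 = 26
ES_Framing = 14; EF_Framing = 14+3 = 17
ES_Roofing = max(EF_Demolition=14, EF_Framing=17) = 17; EF_Roofing = 17+4 = 21
ES_Electrical rough-in = max(EF_Excavation=27, EF_Foundation=26, EF_Framing=17, EF_Roofing=21) = 27; EF_Electrical rough-in = 27+9 = 36
Expected project duration μ = 36 days. Critical path: Demolition → Excavation → Electrical rough-in.

Variance along critical path = 2.778 + 2.778 + 4.000 = 9.556; σ = √9.556 = 3.091 days.
Z = (30 − 36) / 3.091 = -1.941
P(T ≤ 30) = Φ(-1.941) ≈ 0.026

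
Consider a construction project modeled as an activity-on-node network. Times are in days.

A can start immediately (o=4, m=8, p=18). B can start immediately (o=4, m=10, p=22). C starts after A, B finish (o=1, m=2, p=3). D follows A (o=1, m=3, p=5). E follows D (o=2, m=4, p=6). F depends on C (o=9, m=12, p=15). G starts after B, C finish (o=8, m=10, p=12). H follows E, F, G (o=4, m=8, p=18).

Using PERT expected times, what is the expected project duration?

te_A = (4 + 4·8 + 18)/6 = 54/6 = 9
te_B = (4 + 4·10 + 22)/6 = 66/6 = 11
te_C = (1 + 4·2 + 3)/6 = 12/6 = 2
te_D = (1 + 4·3 + 5)/6 = 18/6 = 3
te_E = (2 + 4·4 + 6)/6 = 24/6 = 4
te_F = (9 + 4·12 + 15)/6 = 72/6 = 12
te_G = (8 + 4·10 + 12)/6 = 60/6 = 10
te_H = (4 + 4·8 + 18)/6 = 54/6 = 9

Forward pass:
ES_A = 0; EF_A = 9
ES_B = 0; EF_B = 11
ES_C = max(EF_A=9, EF_B=11) = 11; EF_C = 11+2 = 13
ES_D = 9; EF_D = 9+3 = 12
ES_E = 12; EF_E = 12+4 = 16
ES_F = 13; EF_F = 13+12 = 25
ES_G = max(EF_B=11, EF_C=13) = 13; EF_G = 13+10 = 23
ES_H = max(EF_E=16, EF_F=25, EF_G=23) = 25; EF_H = 25+9 = 34
Expected project duration μ = 34 days. Critical path: B → C → F → H.

34 days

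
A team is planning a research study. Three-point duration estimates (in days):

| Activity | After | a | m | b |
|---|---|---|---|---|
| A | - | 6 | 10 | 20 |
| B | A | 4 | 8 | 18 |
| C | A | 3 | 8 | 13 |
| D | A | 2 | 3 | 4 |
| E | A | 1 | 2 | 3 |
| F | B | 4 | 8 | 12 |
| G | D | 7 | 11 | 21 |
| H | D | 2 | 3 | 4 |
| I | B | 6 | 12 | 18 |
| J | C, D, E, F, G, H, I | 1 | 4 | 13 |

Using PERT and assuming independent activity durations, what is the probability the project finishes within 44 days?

te_A = (6 + 4·10 + 20)/6 = 66/6 = 11; σ²_A = ((20−6)/6)² = 5.444
te_B = (4 + 4·8 + 18)/6 = 54/6 = 9; σ²_B = ((18−4)/6)² = 5.444
te_C = (3 + 4·8 + 13)/6 = 48/6 = 8; σ²_C = ((13−3)/6)² = 2.778
te_D = (2 + 4·3 + 4)/6 = 18/6 = 3; σ²_D = ((4−2)/6)² = 0.111
te_E = (1 + 4·2 + 3)/6 = 12/6 = 2; σ²_E = ((3−1)/6)² = 0.111
te_F = (4 + 4·8 + 12)/6 = 48/6 = 8; σ²_F = ((12−4)/6)² = 1.778
te_G = (7 + 4·11 + 21)/6 = 72/6 = 12; σ²_G = ((21−7)/6)² = 5.444
te_H = (2 + 4·3 + 4)/6 = 18/6 = 3; σ²_H = ((4−2)/6)² = 0.111
te_I = (6 + 4·12 + 18)/6 = 72/6 = 12; σ²_I = ((18−6)/6)² = 4.000
te_J = (1 + 4·4 + 13)/6 = 30/6 = 5; σ²_J = ((13−1)/6)² = 4.000

Forward pass:
ES_A = 0; EF_A = 11
ES_B = 11; EF_B = 11+9 = 20
ES_C = 11; EF_C = 11+8 = 19
ES_D = 11; EF_D = 11+3 = 14
ES_E = 11; EF_E = 11+2 = 13
ES_F = 20; EF_F = 20+8 = 28
ES_G = 14; EF_G = 14+12 = 26
ES_H = 14; EF_H = 14+3 = 17
ES_I = 20; EF_I = 20+12 = 32
ES_J = max(EF_C=19, EF_D=14, EF_E=13, EF_F=28, EF_G=26, EF_H=17, EF_I=32) = 32; EF_J = 32+5 = 37
Expected project duration μ = 37 days. Critical path: A → B → I → J.

Variance along critical path = 5.444 + 5.444 + 4.000 + 4.000 = 18.889; σ = √18.889 = 4.346 days.
Z = (44 − 37) / 4.346 = 1.611
P(T ≤ 44) = Φ(1.611) ≈ 0.946

0.946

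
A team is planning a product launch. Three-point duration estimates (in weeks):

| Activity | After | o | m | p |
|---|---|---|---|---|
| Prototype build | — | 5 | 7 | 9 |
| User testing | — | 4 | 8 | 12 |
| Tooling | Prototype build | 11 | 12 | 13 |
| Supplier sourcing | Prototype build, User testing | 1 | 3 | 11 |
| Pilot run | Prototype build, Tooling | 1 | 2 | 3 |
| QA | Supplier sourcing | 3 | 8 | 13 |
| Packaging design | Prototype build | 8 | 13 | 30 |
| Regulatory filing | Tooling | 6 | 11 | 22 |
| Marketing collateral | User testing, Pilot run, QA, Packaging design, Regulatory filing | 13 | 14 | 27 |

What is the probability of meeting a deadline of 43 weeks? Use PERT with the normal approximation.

te_Prototype build = (5 + 4·7 + 9)/6 = 42/6 = 7; σ²_Prototype build = ((9−5)/6)² = 0.444
te_User testing = (4 + 4·8 + 12)/6 = 48/6 = 8; σ²_User testing = ((12−4)/6)² = 1.778
te_Tooling = (11 + 4·12 + 13)/6 = 72/6 = 12; σ²_Tooling = ((13−11)/6)² = 0.111
te_Supplier sourcing = (1 + 4·3 + 11)/6 = 24/6 = 4; σ²_Supplier sourcing = ((11−1)/6)² = 2.778
te_Pilot run = (1 + 4·2 + 3)/6 = 12/6 = 2; σ²_Pilot run = ((3−1)/6)² = 0.111
te_QA = (3 + 4·8 + 13)/6 = 48/6 = 8; σ²_QA = ((13−3)/6)² = 2.778
te_Packaging design = (8 + 4·13 + 30)/6 = 90/6 = 15; σ²_Packaging design = ((30−8)/6)² = 13.444
te_Regulatory filing = (6 + 4·11 + 22)/6 = 72/6 = 12; σ²_Regulatory filing = ((22−6)/6)² = 7.111
te_Marketing collateral = (13 + 4·14 + 27)/6 = 96/6 = 16; σ²_Marketing collateral = ((27−13)/6)² = 5.444

Forward pass:
ES_Prototype build = 0; EF_Prototype build = 7
ES_User testing = 0; EF_User testing = 8
ES_Tooling = 7; EF_Tooling = 7+12 = 19
ES_Supplier sourcing = max(EF_Prototype build=7, EF_User testing=8) = 8; EF_Supplier sourcing = 8+4 = 12
ES_Pilot run = max(EF_Prototype build=7, EF_Tooling=19) = 19; EF_Pilot run = 19+2 = 21
ES_QA = 12; EF_QA = 12+8 = 20
ES_Packaging design = 7; EF_Packaging design = 7+15 = 22
ES_Regulatory filing = 19; EF_Regulatory filing = 19+12 = 31
ES_Marketing collateral = max(EF_User testing=8, EF_Pilot run=21, EF_QA=20, EF_Packaging design=22, EF_Regulatory filing=31) = 31; EF_Marketing collateral = 31+16 = 47
Expected project duration μ = 47 weeks. Critical path: Prototype build → Tooling → Regulatory filing → Marketing collateral.

Variance along critical path = 0.444 + 0.111 + 7.111 + 5.444 = 13.111; σ = √13.111 = 3.621 weeks.
Z = (43 − 47) / 3.621 = -1.105
P(T ≤ 43) = Φ(-1.105) ≈ 0.135

0.135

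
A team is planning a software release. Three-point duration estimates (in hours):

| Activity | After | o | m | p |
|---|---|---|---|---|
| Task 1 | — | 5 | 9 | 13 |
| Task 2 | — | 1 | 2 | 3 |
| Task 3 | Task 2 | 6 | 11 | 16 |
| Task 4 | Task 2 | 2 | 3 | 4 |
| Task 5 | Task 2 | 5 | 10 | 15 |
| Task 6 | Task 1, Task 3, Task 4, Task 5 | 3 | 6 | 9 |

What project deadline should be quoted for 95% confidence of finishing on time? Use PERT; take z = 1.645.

22.2 hours

te_Task 1 = (5 + 4·9 + 13)/6 = 54/6 = 9; σ²_Task 1 = ((13−5)/6)² = 1.778
te_Task 2 = (1 + 4·2 + 3)/6 = 12/6 = 2; σ²_Task 2 = ((3−1)/6)² = 0.111
te_Task 3 = (6 + 4·11 + 16)/6 = 66/6 = 11; σ²_Task 3 = ((16−6)/6)² = 2.778
te_Task 4 = (2 + 4·3 + 4)/6 = 18/6 = 3; σ²_Task 4 = ((4−2)/6)² = 0.111
te_Task 5 = (5 + 4·10 + 15)/6 = 60/6 = 10; σ²_Task 5 = ((15−5)/6)² = 2.778
te_Task 6 = (3 + 4·6 + 9)/6 = 36/6 = 6; σ²_Task 6 = ((9−3)/6)² = 1.000

Forward pass:
ES_Task 1 = 0; EF_Task 1 = 9
ES_Task 2 = 0; EF_Task 2 = 2
ES_Task 3 = 2; EF_Task 3 = 2+11 = 13
ES_Task 4 = 2; EF_Task 4 = 2+3 = 5
ES_Task 5 = 2; EF_Task 5 = 2+10 = 12
ES_Task 6 = max(EF_Task 1=9, EF_Task 3=13, EF_Task 4=5, EF_Task 5=12) = 13; EF_Task 6 = 13+6 = 19
Expected project duration μ = 19 hours. Critical path: Task 2 → Task 3 → Task 6.

Variance along critical path = 0.111 + 2.778 + 1.000 = 3.889; σ = 1.972 hours.
D = μ + z·σ = 19 + 1.645·1.972 = 22.2 hours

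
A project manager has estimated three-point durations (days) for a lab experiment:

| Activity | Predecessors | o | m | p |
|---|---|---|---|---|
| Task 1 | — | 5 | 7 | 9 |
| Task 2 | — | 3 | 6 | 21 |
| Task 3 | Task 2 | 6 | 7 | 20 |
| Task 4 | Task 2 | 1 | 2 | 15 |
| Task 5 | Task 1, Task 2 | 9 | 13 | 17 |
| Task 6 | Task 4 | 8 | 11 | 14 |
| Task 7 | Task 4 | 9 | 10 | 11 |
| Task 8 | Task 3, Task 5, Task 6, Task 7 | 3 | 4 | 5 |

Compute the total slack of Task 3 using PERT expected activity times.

te_Task 1 = (5 + 4·7 + 9)/6 = 42/6 = 7
te_Task 2 = (3 + 4·6 + 21)/6 = 48/6 = 8
te_Task 3 = (6 + 4·7 + 20)/6 = 54/6 = 9
te_Task 4 = (1 + 4·2 + 15)/6 = 24/6 = 4
te_Task 5 = (9 + 4·13 + 17)/6 = 78/6 = 13
te_Task 6 = (8 + 4·11 + 14)/6 = 66/6 = 11
te_Task 7 = (9 + 4·10 + 11)/6 = 60/6 = 10
te_Task 8 = (3 + 4·4 + 5)/6 = 24/6 = 4

Forward pass:
ES_Task 1 = 0; EF_Task 1 = 7
ES_Task 2 = 0; EF_Task 2 = 8
ES_Task 3 = 8; EF_Task 3 = 8+9 = 17
ES_Task 4 = 8; EF_Task 4 = 8+4 = 12
ES_Task 5 = max(EF_Task 1=7, EF_Task 2=8) = 8; EF_Task 5 = 8+13 = 21
ES_Task 6 = 12; EF_Task 6 = 12+11 = 23
ES_Task 7 = 12; EF_Task 7 = 12+10 = 22
ES_Task 8 = max(EF_Task 3=17, EF_Task 5=21, EF_Task 6=23, EF_Task 7=22) = 23; EF_Task 8 = 23+4 = 27
Expected project duration μ = 27 days. Critical path: Task 2 → Task 4 → Task 6 → Task 8.

Backward pass:
LF_Task 8 = 27; LS_Task 8 = 27−4 = 23
LF_Task 7 = LS_Task 8 = 23; LS_Task 7 = 23−10 = 13
LF_Task 6 = LS_Task 8 = 23; LS_Task 6 = 23−11 = 12
LF_Task 5 = LS_Task 8 = 23; LS_Task 5 = 23−13 = 10
LF_Task 4 = min(LS_Task 6=12, LS_Task 7=13) = 12; LS_Task 4 = 12−4 = 8
LF_Task 3 = LS_Task 8 = 23; LS_Task 3 = 23−9 = 14
LF_Task 2 = min(LS_Task 3=14, LS_Task 4=8, LS_Task 5=10) = 8; LS_Task 2 = 8−8 = 0
LF_Task 1 = LS_Task 5 = 10; LS_Task 1 = 10−7 = 3
Slack_Task 3 = LS_Task 3 − ES_Task 3 = 14 − 8 = 6

6 days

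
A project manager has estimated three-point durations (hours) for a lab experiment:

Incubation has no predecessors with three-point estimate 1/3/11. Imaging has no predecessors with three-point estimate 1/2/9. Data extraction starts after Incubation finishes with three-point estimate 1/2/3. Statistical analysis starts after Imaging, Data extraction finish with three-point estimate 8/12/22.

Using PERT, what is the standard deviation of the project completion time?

2.89 hours

te_Incubation = (1 + 4·3 + 11)/6 = 24/6 = 4; σ²_Incubation = ((11−1)/6)² = 2.778
te_Imaging = (1 + 4·2 + 9)/6 = 18/6 = 3; σ²_Imaging = ((9−1)/6)² = 1.778
te_Data extraction = (1 + 4·2 + 3)/6 = 12/6 = 2; σ²_Data extraction = ((3−1)/6)² = 0.111
te_Statistical analysis = (8 + 4·12 + 22)/6 = 78/6 = 13; σ²_Statistical analysis = ((22−8)/6)² = 5.444

Forward pass:
ES_Incubation = 0; EF_Incubation = 4
ES_Imaging = 0; EF_Imaging = 3
ES_Data extraction = 4; EF_Data extraction = 4+2 = 6
ES_Statistical analysis = max(EF_Imaging=3, EF_Data extraction=6) = 6; EF_Statistical analysis = 6+13 = 19
Expected project duration μ = 19 hours. Critical path: Incubation → Data extraction → Statistical analysis.

Variance along critical path = 2.778 + 0.111 + 5.444 = 8.333
σ = √8.333 = 2.887 hours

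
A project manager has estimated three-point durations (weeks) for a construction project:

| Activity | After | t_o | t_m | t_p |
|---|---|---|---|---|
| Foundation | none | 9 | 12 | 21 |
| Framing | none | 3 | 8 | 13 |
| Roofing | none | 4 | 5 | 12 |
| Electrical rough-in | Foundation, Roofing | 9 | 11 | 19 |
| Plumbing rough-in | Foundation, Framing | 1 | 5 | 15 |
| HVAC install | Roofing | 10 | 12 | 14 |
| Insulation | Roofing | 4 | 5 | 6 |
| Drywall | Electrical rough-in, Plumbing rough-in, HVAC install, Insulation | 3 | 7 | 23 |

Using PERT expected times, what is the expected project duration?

te_Foundation = (9 + 4·12 + 21)/6 = 78/6 = 13
te_Framing = (3 + 4·8 + 13)/6 = 48/6 = 8
te_Roofing = (4 + 4·5 + 12)/6 = 36/6 = 6
te_Electrical rough-in = (9 + 4·11 + 19)/6 = 72/6 = 12
te_Plumbing rough-in = (1 + 4·5 + 15)/6 = 36/6 = 6
te_HVAC install = (10 + 4·12 + 14)/6 = 72/6 = 12
te_Insulation = (4 + 4·5 + 6)/6 = 30/6 = 5
te_Drywall = (3 + 4·7 + 23)/6 = 54/6 = 9

Forward pass:
ES_Foundation = 0; EF_Foundation = 13
ES_Framing = 0; EF_Framing = 8
ES_Roofing = 0; EF_Roofing = 6
ES_Electrical rough-in = max(EF_Foundation=13, EF_Roofing=6) = 13; EF_Electrical rough-in = 13+12 = 25
ES_Plumbing rough-in = max(EF_Foundation=13, EF_Framing=8) = 13; EF_Plumbing rough-in = 13+6 = 19
ES_HVAC install = 6; EF_HVAC install = 6+12 = 18
ES_Insulation = 6; EF_Insulation = 6+5 = 11
ES_Drywall = max(EF_Electrical rough-in=25, EF_Plumbing rough-in=19, EF_HVAC install=18, EF_Insulation=11) = 25; EF_Drywall = 25+9 = 34
Expected project duration μ = 34 weeks. Critical path: Foundation → Electrical rough-in → Drywall.

34 weeks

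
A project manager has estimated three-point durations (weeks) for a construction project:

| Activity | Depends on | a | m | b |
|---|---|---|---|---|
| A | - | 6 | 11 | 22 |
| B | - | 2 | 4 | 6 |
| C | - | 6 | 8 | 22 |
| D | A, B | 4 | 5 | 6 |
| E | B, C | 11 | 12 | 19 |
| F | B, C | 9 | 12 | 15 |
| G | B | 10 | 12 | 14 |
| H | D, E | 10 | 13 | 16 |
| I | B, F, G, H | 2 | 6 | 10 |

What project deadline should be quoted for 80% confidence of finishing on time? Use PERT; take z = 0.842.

44.9 weeks

te_A = (6 + 4·11 + 22)/6 = 72/6 = 12; σ²_A = ((22−6)/6)² = 7.111
te_B = (2 + 4·4 + 6)/6 = 24/6 = 4; σ²_B = ((6−2)/6)² = 0.444
te_C = (6 + 4·8 + 22)/6 = 60/6 = 10; σ²_C = ((22−6)/6)² = 7.111
te_D = (4 + 4·5 + 6)/6 = 30/6 = 5; σ²_D = ((6−4)/6)² = 0.111
te_E = (11 + 4·12 + 19)/6 = 78/6 = 13; σ²_E = ((19−11)/6)² = 1.778
te_F = (9 + 4·12 + 15)/6 = 72/6 = 12; σ²_F = ((15−9)/6)² = 1.000
te_G = (10 + 4·12 + 14)/6 = 72/6 = 12; σ²_G = ((14−10)/6)² = 0.444
te_H = (10 + 4·13 + 16)/6 = 78/6 = 13; σ²_H = ((16−10)/6)² = 1.000
te_I = (2 + 4·6 + 10)/6 = 36/6 = 6; σ²_I = ((10−2)/6)² = 1.778

Forward pass:
ES_A = 0; EF_A = 12
ES_B = 0; EF_B = 4
ES_C = 0; EF_C = 10
ES_D = max(EF_A=12, EF_B=4) = 12; EF_D = 12+5 = 17
ES_E = max(EF_B=4, EF_C=10) = 10; EF_E = 10+13 = 23
ES_F = max(EF_B=4, EF_C=10) = 10; EF_F = 10+12 = 22
ES_G = 4; EF_G = 4+12 = 16
ES_H = max(EF_D=17, EF_E=23) = 23; EF_H = 23+13 = 36
ES_I = max(EF_B=4, EF_F=22, EF_G=16, EF_H=36) = 36; EF_I = 36+6 = 42
Expected project duration μ = 42 weeks. Critical path: C → E → H → I.

Variance along critical path = 7.111 + 1.778 + 1.000 + 1.778 = 11.667; σ = 3.416 weeks.
D = μ + z·σ = 42 + 0.842·3.416 = 44.9 weeks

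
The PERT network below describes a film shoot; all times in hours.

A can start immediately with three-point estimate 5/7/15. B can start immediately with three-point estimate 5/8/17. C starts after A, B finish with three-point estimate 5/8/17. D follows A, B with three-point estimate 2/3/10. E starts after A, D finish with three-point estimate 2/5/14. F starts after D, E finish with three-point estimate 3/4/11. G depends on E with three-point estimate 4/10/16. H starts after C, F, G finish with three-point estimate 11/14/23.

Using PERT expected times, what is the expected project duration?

44 hours

te_A = (5 + 4·7 + 15)/6 = 48/6 = 8
te_B = (5 + 4·8 + 17)/6 = 54/6 = 9
te_C = (5 + 4·8 + 17)/6 = 54/6 = 9
te_D = (2 + 4·3 + 10)/6 = 24/6 = 4
te_E = (2 + 4·5 + 14)/6 = 36/6 = 6
te_F = (3 + 4·4 + 11)/6 = 30/6 = 5
te_G = (4 + 4·10 + 16)/6 = 60/6 = 10
te_H = (11 + 4·14 + 23)/6 = 90/6 = 15

Forward pass:
ES_A = 0; EF_A = 8
ES_B = 0; EF_B = 9
ES_C = max(EF_A=8, EF_B=9) = 9; EF_C = 9+9 = 18
ES_D = max(EF_A=8, EF_B=9) = 9; EF_D = 9+4 = 13
ES_E = max(EF_A=8, EF_D=13) = 13; EF_E = 13+6 = 19
ES_F = max(EF_D=13, EF_E=19) = 19; EF_F = 19+5 = 24
ES_G = 19; EF_G = 19+10 = 29
ES_H = max(EF_C=18, EF_F=24, EF_G=29) = 29; EF_H = 29+15 = 44
Expected project duration μ = 44 hours. Critical path: B → D → E → G → H.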